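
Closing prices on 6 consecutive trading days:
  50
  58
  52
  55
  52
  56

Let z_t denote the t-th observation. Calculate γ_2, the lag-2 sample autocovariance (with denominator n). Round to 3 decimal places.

2.963

Mean z̄ = (50 + 58 + 52 + 55 + 52 + 56)/6 = 53.8333
Σ_{t=1}^{4}(z_t−z̄)(z_{t+2}−z̄) = 17.7778
γ_2 = 17.7778 / 6 = 2.963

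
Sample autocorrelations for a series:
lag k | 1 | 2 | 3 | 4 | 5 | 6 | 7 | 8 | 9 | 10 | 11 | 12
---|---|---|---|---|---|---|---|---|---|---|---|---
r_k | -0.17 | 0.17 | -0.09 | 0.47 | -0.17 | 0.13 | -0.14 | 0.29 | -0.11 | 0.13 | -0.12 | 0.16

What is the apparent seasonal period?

The largest autocorrelation is r_4 = 0.47, with a weaker echo at lag 8 (0.29); the remaining lags stay at or below 0.17.
The dominant spike at lag 4 indicates a seasonal period of 4.

4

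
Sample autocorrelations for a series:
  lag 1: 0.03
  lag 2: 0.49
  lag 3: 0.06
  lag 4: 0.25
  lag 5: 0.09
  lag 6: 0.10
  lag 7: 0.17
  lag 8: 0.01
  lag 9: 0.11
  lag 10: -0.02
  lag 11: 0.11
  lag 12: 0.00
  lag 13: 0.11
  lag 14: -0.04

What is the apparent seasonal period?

The largest autocorrelation is r_2 = 0.49, with a weaker echo at lag 4 (0.25); the remaining lags stay at or below 0.17.
The dominant spike at lag 2 indicates a seasonal period of 2.

2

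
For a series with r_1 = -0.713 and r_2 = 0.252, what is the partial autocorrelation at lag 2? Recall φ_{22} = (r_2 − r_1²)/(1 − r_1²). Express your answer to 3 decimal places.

-0.521

φ_{22} = (r_2 − r_1²) / (1 − r_1²)
r_1² = (-0.713)² = 0.508369
Numerator = 0.252 − 0.5084 = -0.2564; denominator = 1 − 0.5084 = 0.4916
φ_{22} = -0.2564 / 0.4916 = -0.521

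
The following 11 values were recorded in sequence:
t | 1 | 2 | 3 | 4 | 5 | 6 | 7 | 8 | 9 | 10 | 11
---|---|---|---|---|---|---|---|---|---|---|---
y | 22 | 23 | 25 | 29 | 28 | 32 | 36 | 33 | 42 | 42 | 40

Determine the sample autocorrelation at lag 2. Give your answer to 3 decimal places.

Mean ȳ = (22 + 23 + 25 + 29 + 28 + 32 + 36 + 33 + 42 + 42 + 40)/11 = 32.0000
Numerator Σ_{t=1}^{9}(y_t−ȳ)(y_{t+2}−ȳ) = 239.0000
Denominator Σ(y_t−ȳ)² = 536.0000
r_2 = 239.0000 / 536.0000 = 0.446

0.446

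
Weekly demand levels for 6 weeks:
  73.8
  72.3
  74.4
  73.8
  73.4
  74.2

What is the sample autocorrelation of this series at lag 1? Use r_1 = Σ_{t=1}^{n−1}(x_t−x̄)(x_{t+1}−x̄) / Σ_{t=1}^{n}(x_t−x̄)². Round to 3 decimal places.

-0.457

Mean x̄ = (73.8 + 72.3 + 74.4 + 73.8 + 73.4 + 74.2)/6 = 73.6500
Deviations from mean: 0.1500, -1.3500, 0.7500, 0.1500, -0.2500, 0.5500
Σ(x_t−x̄)(x_{t+1}−x̄) = (-0.2025) + (-1.0125) + (0.1125) + (-0.0375) + (-0.1375) = -1.2775
Denominator Σ(x_t−x̄)² = 2.7950
r_1 = -1.2775 / 2.7950 = -0.457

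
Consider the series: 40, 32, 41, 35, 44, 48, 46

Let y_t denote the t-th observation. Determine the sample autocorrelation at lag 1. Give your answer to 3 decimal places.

Mean ȳ = (40 + 32 + 41 + 35 + 44 + 48 + 46)/7 = 40.8571
Deviations from mean: -0.8571, -8.8571, 0.1429, -5.8571, 3.1429, 7.1429, 5.1429
Σ(y_t−ȳ)(y_{t+1}−ȳ) = (7.5918) + (-1.2653) + (-0.8367) + (-18.4082) + (22.4490) + (36.7347) = 46.2653
Denominator Σ(y_t−ȳ)² = 200.8571
r_1 = 46.2653 / 200.8571 = 0.230

0.230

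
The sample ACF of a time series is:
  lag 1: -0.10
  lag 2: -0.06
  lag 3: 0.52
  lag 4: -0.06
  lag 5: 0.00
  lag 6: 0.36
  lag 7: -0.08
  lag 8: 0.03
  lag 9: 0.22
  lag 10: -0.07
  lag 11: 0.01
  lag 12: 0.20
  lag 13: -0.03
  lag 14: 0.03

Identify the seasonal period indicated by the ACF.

The largest autocorrelation is r_3 = 0.52, with weaker echoes at lags 6 (0.36), 9 (0.22) and 12 (0.20); the remaining lags stay at or below 0.03.
The dominant spike at lag 3 indicates a seasonal period of 3.

3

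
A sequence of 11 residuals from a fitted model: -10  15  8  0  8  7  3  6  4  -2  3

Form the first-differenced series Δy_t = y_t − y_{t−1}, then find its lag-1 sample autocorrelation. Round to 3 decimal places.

-0.231

First differences Δy: 25, -7, -8, 8, -1, -4, 3, -2, -6, 5
Mean of differences = 1.3000
Numerator Σ(Δy_t−Δȳ)(Δy_{t+1}−Δȳ) = -202.5900
Denominator Σ(Δy_t−Δȳ)² = 876.1000
r_1(Δy) = -202.5900 / 876.1000 = -0.231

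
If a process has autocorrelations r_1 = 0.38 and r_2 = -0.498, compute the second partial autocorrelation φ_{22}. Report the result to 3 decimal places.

φ_{22} = (r_2 − r_1²) / (1 − r_1²)
r_1² = (0.38)² = 0.1444
Numerator = -0.498 − 0.1444 = -0.6424; denominator = 1 − 0.1444 = 0.8556
φ_{22} = -0.6424 / 0.8556 = -0.751

-0.751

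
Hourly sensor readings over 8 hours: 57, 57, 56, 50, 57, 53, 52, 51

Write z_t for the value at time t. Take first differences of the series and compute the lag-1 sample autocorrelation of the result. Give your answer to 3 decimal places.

-0.648

First differences Δz: 0, -1, -6, 7, -4, -1, -1
Mean of differences = -0.8571
Numerator Σ(Δz_t−Δz̄)(Δz_{t+1}−Δz̄) = -64.0204
Denominator Σ(Δz_t−Δz̄)² = 98.8571
r_1(Δz) = -64.0204 / 98.8571 = -0.648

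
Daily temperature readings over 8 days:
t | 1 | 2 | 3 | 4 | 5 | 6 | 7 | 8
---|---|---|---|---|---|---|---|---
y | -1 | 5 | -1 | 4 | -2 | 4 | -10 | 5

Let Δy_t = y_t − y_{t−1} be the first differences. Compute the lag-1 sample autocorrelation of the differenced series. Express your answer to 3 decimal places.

-0.708

First differences Δy: 6, -6, 5, -6, 6, -14, 15
Mean of differences = 0.8571
Numerator Σ(Δy_t−Δȳ)(Δy_{t+1}−Δȳ) = -413.8776
Denominator Σ(Δy_t−Δȳ)² = 584.8571
r_1(Δy) = -413.8776 / 584.8571 = -0.708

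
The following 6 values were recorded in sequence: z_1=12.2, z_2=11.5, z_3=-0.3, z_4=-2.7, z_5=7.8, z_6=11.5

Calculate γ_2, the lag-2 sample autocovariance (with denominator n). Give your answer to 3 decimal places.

Mean z̄ = (12.2 + 11.5 − 0.3 − 2.7 + 7.8 + 11.5)/6 = 6.6667
Deviations: 5.5333, 4.8333, -6.9667, -9.3667, 1.1333, 4.8333
Σ_{t=1}^{4}(z_t−z̄)(z_{t+2}−z̄) = -136.9889
γ_2 = -136.9889 / 6 = -22.831

-22.831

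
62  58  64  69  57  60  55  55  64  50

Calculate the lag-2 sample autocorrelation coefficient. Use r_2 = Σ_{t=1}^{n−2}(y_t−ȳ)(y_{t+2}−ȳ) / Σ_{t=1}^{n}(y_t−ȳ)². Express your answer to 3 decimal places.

0.081

Mean ȳ = (62 + 58 + 64 + 69 + 57 + 60 + 55 + 55 + 64 + 50)/10 = 59.4000
Numerator Σ_{t=1}^{8}(y_t−ȳ)(y_{t+2}−ȳ) = 22.2800
Denominator Σ(y_t−ȳ)² = 276.4000
r_2 = 22.2800 / 276.4000 = 0.081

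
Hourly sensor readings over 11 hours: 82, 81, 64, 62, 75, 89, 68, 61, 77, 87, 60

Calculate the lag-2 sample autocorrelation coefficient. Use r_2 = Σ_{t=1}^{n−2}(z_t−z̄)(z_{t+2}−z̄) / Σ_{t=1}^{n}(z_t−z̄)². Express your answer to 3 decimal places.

-0.693

Mean z̄ = (82 + 81 + 64 + 62 + 75 + 89 + 68 + 61 + 77 + 87 + 60)/11 = 73.2727
Numerator Σ_{t=1}^{9}(z_t−z̄)(z_{t+2}−z̄) = -801.0579
Denominator Σ(z_t−z̄)² = 1156.1818
r_2 = -801.0579 / 1156.1818 = -0.693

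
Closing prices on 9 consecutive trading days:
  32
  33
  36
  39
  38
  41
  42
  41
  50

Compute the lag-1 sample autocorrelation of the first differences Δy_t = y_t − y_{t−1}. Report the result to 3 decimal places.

First differences Δy: 1, 3, 3, -1, 3, 1, -1, 9
Mean of differences = 2.2500
Numerator Σ(Δy_t−Δȳ)(Δy_{t+1}−Δȳ) = -24.0625
Denominator Σ(Δy_t−Δȳ)² = 71.5000
r_1(Δy) = -24.0625 / 71.5000 = -0.337

-0.337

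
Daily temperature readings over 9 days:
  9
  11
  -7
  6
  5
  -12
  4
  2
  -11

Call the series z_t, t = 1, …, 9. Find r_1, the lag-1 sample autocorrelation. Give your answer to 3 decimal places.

Mean z̄ = (9 + 11 − 7 + 6 + 5 − 12 + 4 + 2 − 11)/9 = 0.7778
Numerator Σ_{t=1}^{8}(z_t−z̄)(z_{t+1}−z̄) = -119.6049
Denominator Σ(z_t−z̄)² = 591.5556
r_1 = -119.6049 / 591.5556 = -0.202

-0.202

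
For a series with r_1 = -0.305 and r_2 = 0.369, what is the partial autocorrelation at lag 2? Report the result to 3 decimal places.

0.304

φ_{22} = (r_2 − r_1²) / (1 − r_1²)
r_1² = (-0.305)² = 0.093025
Numerator = 0.369 − 0.0930 = 0.2760; denominator = 1 − 0.0930 = 0.9070
φ_{22} = 0.2760 / 0.9070 = 0.304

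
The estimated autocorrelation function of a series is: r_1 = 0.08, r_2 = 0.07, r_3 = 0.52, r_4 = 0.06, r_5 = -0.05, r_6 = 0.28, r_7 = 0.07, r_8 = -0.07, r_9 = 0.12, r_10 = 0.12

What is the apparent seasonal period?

The largest autocorrelation is r_3 = 0.52, with a weaker echo at lag 6 (0.28); the remaining lags stay at or below 0.12.
The dominant spike at lag 3 indicates a seasonal period of 3.

3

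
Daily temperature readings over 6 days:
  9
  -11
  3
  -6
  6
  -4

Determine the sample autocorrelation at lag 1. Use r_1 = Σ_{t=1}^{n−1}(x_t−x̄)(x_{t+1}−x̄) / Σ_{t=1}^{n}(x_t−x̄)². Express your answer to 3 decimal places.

Mean x̄ = (9 − 11 + 3 − 6 + 6 − 4)/6 = -0.5000
Deviations from mean: 9.5000, -10.5000, 3.5000, -5.5000, 6.5000, -3.5000
Numerator Σ_{t=1}^{5}(x_t−x̄)(x_{t+1}−x̄) = -214.2500
Denominator Σ(x_t−x̄)² = 297.5000
r_1 = -214.2500 / 297.5000 = -0.720

-0.720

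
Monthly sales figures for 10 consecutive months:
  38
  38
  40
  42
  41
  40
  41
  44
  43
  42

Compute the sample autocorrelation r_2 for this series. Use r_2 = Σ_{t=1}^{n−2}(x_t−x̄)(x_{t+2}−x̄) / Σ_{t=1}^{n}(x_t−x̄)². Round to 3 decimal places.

-0.023

Mean x̄ = (38 + 38 + 40 + 42 + 41 + 40 + 41 + 44 + 43 + 42)/10 = 40.9000
Numerator Σ_{t=1}^{8}(x_t−x̄)(x_{t+2}−x̄) = -0.8200
Denominator Σ(x_t−x̄)² = 34.9000
r_2 = -0.8200 / 34.9000 = -0.023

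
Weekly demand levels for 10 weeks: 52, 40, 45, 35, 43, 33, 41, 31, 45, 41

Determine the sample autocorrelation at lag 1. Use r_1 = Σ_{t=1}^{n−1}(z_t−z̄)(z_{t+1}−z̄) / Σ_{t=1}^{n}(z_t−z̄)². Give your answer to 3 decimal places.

Mean z̄ = (52 + 40 + 45 + 35 + 43 + 33 + 41 + 31 + 45 + 41)/10 = 40.6000
Numerator Σ_{t=1}^{9}(z_t−z̄)(z_{t+1}−z̄) = -113.1600
Denominator Σ(z_t−z̄)² = 356.4000
r_1 = -113.1600 / 356.4000 = -0.318

-0.318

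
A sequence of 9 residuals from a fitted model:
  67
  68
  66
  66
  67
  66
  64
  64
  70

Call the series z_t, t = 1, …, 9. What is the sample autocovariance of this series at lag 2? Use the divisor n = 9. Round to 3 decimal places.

Mean z̄ = (67 + 68 + 66 + 66 + 67 + 66 + 64 + 64 + 70)/9 = 66.4444
Σ_{t=1}^{7}(z_t−z̄)(z_{t+2}−z̄) = -9.9506
γ_2 = -9.9506 / 9 = -1.106

-1.106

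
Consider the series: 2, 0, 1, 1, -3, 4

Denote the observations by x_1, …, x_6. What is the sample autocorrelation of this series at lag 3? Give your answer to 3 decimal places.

0.146

Mean x̄ = (2 + 0 + 1 + 1 − 3 + 4)/6 = 0.8333
Deviations from mean: 1.1667, -0.8333, 0.1667, 0.1667, -3.8333, 3.1667
Numerator Σ_{t=1}^{3}(x_t−x̄)(x_{t+3}−x̄) = 3.9167
Denominator Σ(x_t−x̄)² = 26.8333
r_3 = 3.9167 / 26.8333 = 0.146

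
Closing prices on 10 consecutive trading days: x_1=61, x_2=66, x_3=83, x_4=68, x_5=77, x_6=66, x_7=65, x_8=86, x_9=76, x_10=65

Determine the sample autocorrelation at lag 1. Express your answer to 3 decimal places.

Mean x̄ = (61 + 66 + 83 + 68 + 77 + 66 + 65 + 86 + 76 + 65)/10 = 71.3000
Numerator Σ_{t=1}^{9}(x_t−x̄)(x_{t+1}−x̄) = -114.7900
Denominator Σ(x_t−x̄)² = 660.1000
r_1 = -114.7900 / 660.1000 = -0.174

-0.174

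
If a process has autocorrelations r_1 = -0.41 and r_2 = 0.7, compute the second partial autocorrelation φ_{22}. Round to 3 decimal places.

φ_{22} = (r_2 − r_1²) / (1 − r_1²)
r_1² = (-0.41)² = 0.1681
Numerator = 0.7 − 0.1681 = 0.5319; denominator = 1 − 0.1681 = 0.8319
φ_{22} = 0.5319 / 0.8319 = 0.639

0.639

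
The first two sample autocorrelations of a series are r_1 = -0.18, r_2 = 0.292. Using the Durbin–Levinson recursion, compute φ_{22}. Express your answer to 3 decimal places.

φ_{22} = (r_2 − r_1²) / (1 − r_1²)
r_1² = (-0.18)² = 0.0324
Numerator = 0.292 − 0.0324 = 0.2596; denominator = 1 − 0.0324 = 0.9676
φ_{22} = 0.2596 / 0.9676 = 0.268

0.268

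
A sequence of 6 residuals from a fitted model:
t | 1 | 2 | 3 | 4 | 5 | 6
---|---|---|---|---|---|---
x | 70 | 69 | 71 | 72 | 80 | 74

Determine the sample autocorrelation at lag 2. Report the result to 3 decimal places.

-0.078

Mean x̄ = (70 + 69 + 71 + 72 + 80 + 74)/6 = 72.6667
Deviations from mean: -2.6667, -3.6667, -1.6667, -0.6667, 7.3333, 1.3333
Σ(x_t−x̄)(x_{t+2}−x̄) = (4.4444) + (2.4444) + (-12.2222) + (-0.8889) = -6.2222
Denominator Σ(x_t−x̄)² = 79.3333
r_2 = -6.2222 / 79.3333 = -0.078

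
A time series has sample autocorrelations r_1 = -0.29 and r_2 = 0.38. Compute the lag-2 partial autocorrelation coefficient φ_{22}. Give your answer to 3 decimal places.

0.323

φ_{22} = (r_2 − r_1²) / (1 − r_1²)
r_1² = (-0.29)² = 0.0841
Numerator = 0.38 − 0.0841 = 0.2959; denominator = 1 − 0.0841 = 0.9159
φ_{22} = 0.2959 / 0.9159 = 0.323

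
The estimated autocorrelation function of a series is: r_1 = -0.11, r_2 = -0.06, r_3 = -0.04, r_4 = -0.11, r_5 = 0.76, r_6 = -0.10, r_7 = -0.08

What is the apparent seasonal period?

5

The largest autocorrelation is r_5 = 0.76; the remaining lags stay at or below -0.04.
The dominant spike at lag 5 indicates a seasonal period of 5.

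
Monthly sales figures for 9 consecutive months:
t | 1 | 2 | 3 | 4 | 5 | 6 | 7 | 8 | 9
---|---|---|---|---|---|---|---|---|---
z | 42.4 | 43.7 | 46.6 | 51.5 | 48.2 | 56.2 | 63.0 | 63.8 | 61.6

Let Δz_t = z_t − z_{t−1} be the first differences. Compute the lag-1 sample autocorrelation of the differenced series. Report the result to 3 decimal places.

First differences Δz: 1.3, 2.9, 4.9, -3.3, 8.0, 6.8, 0.8, -2.2
Mean of differences = 2.4000
Numerator Σ(Δz_t−Δz̄)(Δz_{t+1}−Δz̄) = -20.5100
Denominator Σ(Δz_t−Δz̄)² = 114.6400
r_1(Δz) = -20.5100 / 114.6400 = -0.179

-0.179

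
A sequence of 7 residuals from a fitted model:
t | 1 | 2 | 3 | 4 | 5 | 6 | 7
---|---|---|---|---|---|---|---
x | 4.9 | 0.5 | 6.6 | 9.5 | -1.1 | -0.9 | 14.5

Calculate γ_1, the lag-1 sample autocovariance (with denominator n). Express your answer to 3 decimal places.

-6.938

Mean x̄ = (4.9 + 0.5 + 6.6 + 9.5 − 1.1 − 0.9 + 14.5)/7 = 4.8571
Σ_{t=1}^{6}(x_t−x̄)(x_{t+1}−x̄) = -48.5661
γ_1 = -48.5661 / 7 = -6.938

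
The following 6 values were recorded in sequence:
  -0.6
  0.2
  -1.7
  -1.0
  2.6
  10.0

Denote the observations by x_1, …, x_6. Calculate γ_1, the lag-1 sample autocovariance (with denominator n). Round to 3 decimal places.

Mean x̄ = (-0.6 + 0.2 − 1.7 − 1.0 + 2.6 + 10.0)/6 = 1.5833
Deviations: -2.1833, -1.3833, -3.2833, -2.5833, 1.0167, 8.4167
Σ_{t=1}^{5}(x_t−x̄)(x_{t+1}−x̄) = 21.9747
γ_1 = 21.9747 / 6 = 3.662

3.662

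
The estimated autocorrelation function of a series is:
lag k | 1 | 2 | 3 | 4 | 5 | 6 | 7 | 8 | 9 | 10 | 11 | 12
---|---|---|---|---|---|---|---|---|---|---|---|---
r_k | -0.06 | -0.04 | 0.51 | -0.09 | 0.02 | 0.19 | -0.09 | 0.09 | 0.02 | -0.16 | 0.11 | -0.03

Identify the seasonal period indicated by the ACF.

The largest autocorrelation is r_3 = 0.51, with a weaker echo at lag 6 (0.19); the remaining lags stay at or below 0.11.
The dominant spike at lag 3 indicates a seasonal period of 3.

3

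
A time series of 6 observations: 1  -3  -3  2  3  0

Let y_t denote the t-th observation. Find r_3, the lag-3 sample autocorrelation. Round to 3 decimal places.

-0.219

Mean ȳ = (1 − 3 − 3 + 2 + 3 + 0)/6 = 0.0000
Numerator Σ_{t=1}^{3}(y_t−ȳ)(y_{t+3}−ȳ) = -7.0000
Denominator Σ(y_t−ȳ)² = 32.0000
r_3 = -7.0000 / 32.0000 = -0.219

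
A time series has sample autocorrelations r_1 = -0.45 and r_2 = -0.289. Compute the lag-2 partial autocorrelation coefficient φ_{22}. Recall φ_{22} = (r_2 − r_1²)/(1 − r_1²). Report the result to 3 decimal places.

φ_{22} = (r_2 − r_1²) / (1 − r_1²)
r_1² = (-0.45)² = 0.2025
Numerator = -0.289 − 0.2025 = -0.4915; denominator = 1 − 0.2025 = 0.7975
φ_{22} = -0.4915 / 0.7975 = -0.616

-0.616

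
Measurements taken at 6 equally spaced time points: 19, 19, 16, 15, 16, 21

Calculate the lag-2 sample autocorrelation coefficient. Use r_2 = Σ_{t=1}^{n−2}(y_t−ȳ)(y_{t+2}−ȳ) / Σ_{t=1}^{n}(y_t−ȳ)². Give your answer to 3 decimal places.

-0.435

Mean ȳ = (19 + 19 + 16 + 15 + 16 + 21)/6 = 17.6667
Numerator Σ_{t=1}^{4}(y_t−ȳ)(y_{t+2}−ȳ) = -11.8889
Denominator Σ(y_t−ȳ)² = 27.3333
r_2 = -11.8889 / 27.3333 = -0.435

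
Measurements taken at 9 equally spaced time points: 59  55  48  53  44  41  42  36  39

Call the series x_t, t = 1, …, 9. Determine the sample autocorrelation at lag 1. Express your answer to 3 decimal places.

Mean x̄ = (59 + 55 + 48 + 53 + 44 + 41 + 42 + 36 + 39)/9 = 46.3333
Numerator Σ_{t=1}^{8}(x_t−x̄)(x_{t+1}−x̄) = 275.8889
Denominator Σ(x_t−x̄)² = 496.0000
r_1 = 275.8889 / 496.0000 = 0.556

0.556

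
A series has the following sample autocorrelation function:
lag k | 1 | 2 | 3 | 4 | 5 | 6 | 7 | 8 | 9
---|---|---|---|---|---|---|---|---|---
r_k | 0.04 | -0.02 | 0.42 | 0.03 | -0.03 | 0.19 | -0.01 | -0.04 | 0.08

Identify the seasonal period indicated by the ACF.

3

The largest autocorrelation is r_3 = 0.42, with a weaker echo at lag 6 (0.19); the remaining lags stay at or below 0.08.
The dominant spike at lag 3 indicates a seasonal period of 3.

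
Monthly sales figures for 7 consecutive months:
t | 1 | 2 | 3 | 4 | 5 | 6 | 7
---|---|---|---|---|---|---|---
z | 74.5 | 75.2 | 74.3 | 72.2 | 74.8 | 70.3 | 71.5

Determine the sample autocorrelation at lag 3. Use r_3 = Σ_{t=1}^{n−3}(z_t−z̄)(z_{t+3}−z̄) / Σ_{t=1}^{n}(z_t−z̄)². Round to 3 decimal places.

0.021

Mean z̄ = (74.5 + 75.2 + 74.3 + 72.2 + 74.8 + 70.3 + 71.5)/7 = 73.2571
Deviations from mean: 1.2429, 1.9429, 1.0429, -1.0571, 1.5429, -2.9571, -1.7571
Numerator Σ_{t=1}^{4}(z_t−z̄)(z_{t+3}−z̄) = 0.4573
Denominator Σ(z_t−z̄)² = 21.7371
r_3 = 0.4573 / 21.7371 = 0.021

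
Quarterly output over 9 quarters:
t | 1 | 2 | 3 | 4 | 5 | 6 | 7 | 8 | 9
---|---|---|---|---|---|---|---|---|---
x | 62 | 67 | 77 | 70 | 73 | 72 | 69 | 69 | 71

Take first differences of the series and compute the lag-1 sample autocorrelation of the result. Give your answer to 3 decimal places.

-0.238

First differences Δx: 5, 10, -7, 3, -1, -3, 0, 2
Mean of differences = 1.1250
Numerator Σ(Δx_t−Δx̄)(Δx_{t+1}−Δx̄) = -44.5156
Denominator Σ(Δx_t−Δx̄)² = 186.8750
r_1(Δx) = -44.5156 / 186.8750 = -0.238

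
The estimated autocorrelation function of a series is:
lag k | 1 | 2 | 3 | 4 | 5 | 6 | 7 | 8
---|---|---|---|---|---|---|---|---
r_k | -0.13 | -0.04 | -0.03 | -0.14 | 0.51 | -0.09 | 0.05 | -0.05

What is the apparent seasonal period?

5

The largest autocorrelation is r_5 = 0.51; the remaining lags stay at or below 0.05.
The dominant spike at lag 5 indicates a seasonal period of 5.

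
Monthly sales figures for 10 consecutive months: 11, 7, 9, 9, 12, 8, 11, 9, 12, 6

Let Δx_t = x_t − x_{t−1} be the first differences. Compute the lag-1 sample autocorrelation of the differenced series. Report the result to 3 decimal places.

-0.594

First differences Δx: -4, 2, 0, 3, -4, 3, -2, 3, -6
Mean of differences = -0.5556
Numerator Σ(Δx_t−Δx̄)(Δx_{t+1}−Δx̄) = -59.5309
Denominator Σ(Δx_t−Δx̄)² = 100.2222
r_1(Δx) = -59.5309 / 100.2222 = -0.594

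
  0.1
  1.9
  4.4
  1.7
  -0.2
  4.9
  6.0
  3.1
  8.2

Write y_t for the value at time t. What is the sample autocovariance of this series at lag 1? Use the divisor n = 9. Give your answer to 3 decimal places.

Mean ȳ = (0.1 + 1.9 + 4.4 + 1.7 − 0.2 + 4.9 + 6.0 + 3.1 + 8.2)/9 = 3.3444
Σ_{t=1}^{8}(y_t−ȳ)(y_{t+1}−ȳ) = 4.0358
γ_1 = 4.0358 / 9 = 0.448

0.448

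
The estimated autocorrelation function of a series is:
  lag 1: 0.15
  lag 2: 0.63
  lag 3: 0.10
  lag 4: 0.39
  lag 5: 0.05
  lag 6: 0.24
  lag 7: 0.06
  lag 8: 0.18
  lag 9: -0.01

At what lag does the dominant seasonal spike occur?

2

The largest autocorrelation is r_2 = 0.63, with weaker echoes at lags 4 (0.39), 6 (0.24) and 8 (0.18); the remaining lags stay at or below 0.15.
The dominant spike at lag 2 indicates a seasonal period of 2.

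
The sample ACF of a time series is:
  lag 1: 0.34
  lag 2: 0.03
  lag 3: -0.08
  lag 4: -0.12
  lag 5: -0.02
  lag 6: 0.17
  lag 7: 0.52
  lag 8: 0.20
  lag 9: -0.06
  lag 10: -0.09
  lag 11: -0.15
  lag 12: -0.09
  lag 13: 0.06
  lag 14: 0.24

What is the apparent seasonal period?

7

The largest autocorrelation is r_7 = 0.52; the remaining lags stay at or below 0.34. The elevated value at lag 1 (0.34), dropping to 0.03 at lag 2, reflects decaying short-term dependence rather than seasonality.
The dominant spike at lag 7 indicates a seasonal period of 7.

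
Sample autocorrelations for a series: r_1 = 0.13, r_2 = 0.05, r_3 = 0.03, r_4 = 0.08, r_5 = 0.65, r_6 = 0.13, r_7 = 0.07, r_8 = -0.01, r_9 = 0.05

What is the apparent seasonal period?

5

The largest autocorrelation is r_5 = 0.65; the remaining lags stay at or below 0.13.
The dominant spike at lag 5 indicates a seasonal period of 5.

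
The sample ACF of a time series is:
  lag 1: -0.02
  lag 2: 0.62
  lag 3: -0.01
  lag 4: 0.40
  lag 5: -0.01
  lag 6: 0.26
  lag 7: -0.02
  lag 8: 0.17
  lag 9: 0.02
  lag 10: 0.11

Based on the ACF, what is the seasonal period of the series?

2

The largest autocorrelation is r_2 = 0.62, with weaker echoes at lags 4 (0.40), 6 (0.26) and 8 (0.17); the remaining lags stay at or below 0.11.
The dominant spike at lag 2 indicates a seasonal period of 2.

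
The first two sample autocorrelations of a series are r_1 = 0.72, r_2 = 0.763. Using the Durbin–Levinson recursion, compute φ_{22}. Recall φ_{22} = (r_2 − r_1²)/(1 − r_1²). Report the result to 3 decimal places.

φ_{22} = (r_2 − r_1²) / (1 − r_1²)
r_1² = (0.72)² = 0.5184
Numerator = 0.763 − 0.5184 = 0.2446; denominator = 1 − 0.5184 = 0.4816
φ_{22} = 0.2446 / 0.4816 = 0.508

0.508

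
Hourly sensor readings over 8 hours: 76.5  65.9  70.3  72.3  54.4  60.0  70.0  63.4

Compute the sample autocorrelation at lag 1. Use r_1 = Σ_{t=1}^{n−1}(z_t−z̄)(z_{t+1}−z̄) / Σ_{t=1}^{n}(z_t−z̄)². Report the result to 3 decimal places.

-0.030

Mean z̄ = (76.5 + 65.9 + 70.3 + 72.3 + 54.4 + 60.0 + 70.0 + 63.4)/8 = 66.6000
Deviations from mean: 9.9000, -0.7000, 3.7000, 5.7000, -12.2000, -6.6000, 3.4000, -3.2000
Σ(z_t−z̄)(z_{t+1}−z̄) = (-6.9300) + (-2.5900) + (21.0900) + (-69.5400) + (80.5200) + (-22.4400) + (-10.8800) = -10.7700
Denominator Σ(z_t−z̄)² = 358.8800
r_1 = -10.7700 / 358.8800 = -0.030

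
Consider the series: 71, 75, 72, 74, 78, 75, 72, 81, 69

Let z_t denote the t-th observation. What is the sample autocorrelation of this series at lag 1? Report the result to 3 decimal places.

-0.487

Mean z̄ = (71 + 75 + 72 + 74 + 78 + 75 + 72 + 81 + 69)/9 = 74.1111
Numerator Σ_{t=1}^{8}(z_t−z̄)(z_{t+1}−z̄) = -53.0123
Denominator Σ(z_t−z̄)² = 108.8889
r_1 = -53.0123 / 108.8889 = -0.487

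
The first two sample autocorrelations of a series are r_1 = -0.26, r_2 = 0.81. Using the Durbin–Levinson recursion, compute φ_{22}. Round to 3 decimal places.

φ_{22} = (r_2 − r_1²) / (1 − r_1²)
r_1² = (-0.26)² = 0.0676
Numerator = 0.81 − 0.0676 = 0.7424; denominator = 1 − 0.0676 = 0.9324
φ_{22} = 0.7424 / 0.9324 = 0.796

0.796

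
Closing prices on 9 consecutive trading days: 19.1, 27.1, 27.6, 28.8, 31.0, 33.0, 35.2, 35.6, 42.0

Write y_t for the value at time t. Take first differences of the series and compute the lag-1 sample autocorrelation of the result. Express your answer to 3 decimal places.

First differences Δy: 8.0, 0.5, 1.2, 2.2, 2.0, 2.2, 0.4, 6.4
Mean of differences = 2.8625
Numerator Σ(Δy_t−Δȳ)(Δy_{t+1}−Δȳ) = -13.0452
Denominator Σ(Δy_t−Δȳ)² = 54.9388
r_1(Δy) = -13.0452 / 54.9388 = -0.237

-0.237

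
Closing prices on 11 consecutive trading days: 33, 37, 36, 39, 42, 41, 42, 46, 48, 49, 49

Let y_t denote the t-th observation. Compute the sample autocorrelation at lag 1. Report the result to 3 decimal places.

Mean ȳ = (33 + 37 + 36 + 39 + 42 + 41 + 42 + 46 + 48 + 49 + 49)/11 = 42.0000
Numerator Σ_{t=1}^{10}(y_t−ȳ)(y_{t+1}−ȳ) = 208.0000
Denominator Σ(y_t−ȳ)² = 302.0000
r_1 = 208.0000 / 302.0000 = 0.689

0.689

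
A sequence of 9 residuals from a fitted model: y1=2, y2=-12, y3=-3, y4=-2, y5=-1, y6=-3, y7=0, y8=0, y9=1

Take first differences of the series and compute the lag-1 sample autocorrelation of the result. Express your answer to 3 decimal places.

-0.418

First differences Δy: -14, 9, 1, 1, -2, 3, 0, 1
Mean of differences = -0.1250
Numerator Σ(Δy_t−Δȳ)(Δy_{t+1}−Δȳ) = -122.5156
Denominator Σ(Δy_t−Δȳ)² = 292.8750
r_1(Δy) = -122.5156 / 292.8750 = -0.418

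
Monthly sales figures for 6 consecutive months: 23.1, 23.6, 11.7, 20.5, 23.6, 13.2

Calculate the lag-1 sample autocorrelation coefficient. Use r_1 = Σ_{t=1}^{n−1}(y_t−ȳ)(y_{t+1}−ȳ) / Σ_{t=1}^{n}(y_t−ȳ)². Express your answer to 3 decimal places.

Mean ȳ = (23.1 + 23.6 + 11.7 + 20.5 + 23.6 + 13.2)/6 = 19.2833
Deviations from mean: 3.8167, 4.3167, -7.5833, 1.2167, 4.3167, -6.0833
Σ(y_t−ȳ)(y_{t+1}−ȳ) = (16.4753) + (-32.7347) + (-9.2264) + (5.2519) + (-26.2597) = -46.4936
Denominator Σ(y_t−ȳ)² = 147.8283
r_1 = -46.4936 / 147.8283 = -0.315

-0.315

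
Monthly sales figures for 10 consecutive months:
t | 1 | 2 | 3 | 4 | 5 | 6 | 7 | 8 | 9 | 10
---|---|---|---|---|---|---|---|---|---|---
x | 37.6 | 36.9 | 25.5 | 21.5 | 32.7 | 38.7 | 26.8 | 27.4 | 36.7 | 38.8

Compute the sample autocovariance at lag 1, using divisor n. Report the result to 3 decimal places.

Mean x̄ = (37.6 + 36.9 + 25.5 + 21.5 + 32.7 + 38.7 + 26.8 + 27.4 + 36.7 + 38.8)/10 = 32.2600
Σ_{t=1}^{9}(x_t−x̄)(x_{t+1}−x̄) = 63.0804
γ_1 = 63.0804 / 10 = 6.308

6.308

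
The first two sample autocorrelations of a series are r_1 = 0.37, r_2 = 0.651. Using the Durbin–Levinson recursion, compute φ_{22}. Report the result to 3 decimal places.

0.596

φ_{22} = (r_2 − r_1²) / (1 − r_1²)
r_1² = (0.37)² = 0.1369
Numerator = 0.651 − 0.1369 = 0.5141; denominator = 1 − 0.1369 = 0.8631
φ_{22} = 0.5141 / 0.8631 = 0.596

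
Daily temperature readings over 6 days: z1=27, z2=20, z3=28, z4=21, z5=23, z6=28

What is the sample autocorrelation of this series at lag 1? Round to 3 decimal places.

Mean z̄ = (27 + 20 + 28 + 21 + 23 + 28)/6 = 24.5000
Deviations from mean: 2.5000, -4.5000, 3.5000, -3.5000, -1.5000, 3.5000
Σ(z_t−z̄)(z_{t+1}−z̄) = (-11.2500) + (-15.7500) + (-12.2500) + (5.2500) + (-5.2500) = -39.2500
Denominator Σ(z_t−z̄)² = 65.5000
r_1 = -39.2500 / 65.5000 = -0.599

-0.599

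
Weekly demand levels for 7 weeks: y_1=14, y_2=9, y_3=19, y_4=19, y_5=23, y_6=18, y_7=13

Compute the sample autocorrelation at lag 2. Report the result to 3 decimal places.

Mean ȳ = (14 + 9 + 19 + 19 + 23 + 18 + 13)/7 = 16.4286
Deviations from mean: -2.4286, -7.4286, 2.5714, 2.5714, 6.5714, 1.5714, -3.4286
Numerator Σ_{t=1}^{5}(y_t−ȳ)(y_{t+2}−ȳ) = -26.9388
Denominator Σ(y_t−ȳ)² = 131.7143
r_2 = -26.9388 / 131.7143 = -0.205

-0.205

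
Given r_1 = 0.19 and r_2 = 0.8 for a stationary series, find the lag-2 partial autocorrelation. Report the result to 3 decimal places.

φ_{22} = (r_2 − r_1²) / (1 − r_1²)
r_1² = (0.19)² = 0.0361
Numerator = 0.8 − 0.0361 = 0.7639; denominator = 1 − 0.0361 = 0.9639
φ_{22} = 0.7639 / 0.9639 = 0.793

0.793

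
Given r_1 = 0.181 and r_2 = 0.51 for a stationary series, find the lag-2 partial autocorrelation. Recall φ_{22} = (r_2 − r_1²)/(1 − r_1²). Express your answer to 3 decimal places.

0.493

φ_{22} = (r_2 − r_1²) / (1 − r_1²)
r_1² = (0.181)² = 0.032761
Numerator = 0.51 − 0.0328 = 0.4772; denominator = 1 − 0.0328 = 0.9672
φ_{22} = 0.4772 / 0.9672 = 0.493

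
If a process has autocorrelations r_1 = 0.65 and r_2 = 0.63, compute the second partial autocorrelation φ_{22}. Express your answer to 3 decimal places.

φ_{22} = (r_2 − r_1²) / (1 − r_1²)
r_1² = (0.65)² = 0.4225
Numerator = 0.63 − 0.4225 = 0.2075; denominator = 1 − 0.4225 = 0.5775
φ_{22} = 0.2075 / 0.5775 = 0.359

0.359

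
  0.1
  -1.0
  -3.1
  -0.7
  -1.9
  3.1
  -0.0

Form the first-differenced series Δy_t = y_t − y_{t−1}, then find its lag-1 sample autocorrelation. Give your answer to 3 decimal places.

First differences Δy: -1.1, -2.1, 2.4, -1.2, 5.0, -3.1
Mean of differences = -0.0167
Numerator Σ(Δy_t−Δȳ)(Δy_{t+1}−Δȳ) = -27.0419
Denominator Σ(Δy_t−Δȳ)² = 47.4283
r_1(Δy) = -27.0419 / 47.4283 = -0.570

-0.570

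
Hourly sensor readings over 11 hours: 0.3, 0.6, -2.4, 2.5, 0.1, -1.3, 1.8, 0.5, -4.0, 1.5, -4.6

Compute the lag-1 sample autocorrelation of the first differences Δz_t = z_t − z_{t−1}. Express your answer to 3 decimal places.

-0.616

First differences Δz: 0.3, -3.0, 4.9, -2.4, -1.4, 3.1, -1.3, -4.5, 5.5, -6.1
Mean of differences = -0.4900
Numerator Σ(Δz_t−Δz̄)(Δz_{t+1}−Δz̄) = -84.6191
Denominator Σ(Δz_t−Δz̄)² = 137.4290
r_1(Δz) = -84.6191 / 137.4290 = -0.616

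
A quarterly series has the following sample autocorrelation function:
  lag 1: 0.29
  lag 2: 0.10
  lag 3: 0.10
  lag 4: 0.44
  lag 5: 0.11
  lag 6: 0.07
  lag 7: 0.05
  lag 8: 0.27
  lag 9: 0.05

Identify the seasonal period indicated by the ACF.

4

The largest autocorrelation is r_4 = 0.44; the remaining lags stay at or below 0.29. The elevated value at lag 1 (0.29), dropping to 0.10 at lag 2, reflects decaying short-term dependence rather than seasonality.
The dominant spike at lag 4 indicates a seasonal period of 4.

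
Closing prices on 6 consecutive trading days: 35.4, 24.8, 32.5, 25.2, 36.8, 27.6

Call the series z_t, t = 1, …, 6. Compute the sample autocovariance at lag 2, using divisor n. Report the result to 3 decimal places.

Mean z̄ = (35.4 + 24.8 + 32.5 + 25.2 + 36.8 + 27.6)/6 = 30.3833
Σ_{t=1}^{4}(z_t−z̄)(z_{t+2}−z̄) = 67.5678
γ_2 = 67.5678 / 6 = 11.261

11.261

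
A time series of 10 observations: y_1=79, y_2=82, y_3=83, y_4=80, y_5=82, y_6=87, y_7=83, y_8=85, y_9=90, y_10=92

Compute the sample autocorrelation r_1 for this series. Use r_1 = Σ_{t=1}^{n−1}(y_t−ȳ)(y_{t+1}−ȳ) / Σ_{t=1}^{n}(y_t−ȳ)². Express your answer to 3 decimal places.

0.424

Mean ȳ = (79 + 82 + 83 + 80 + 82 + 87 + 83 + 85 + 90 + 92)/10 = 84.3000
Numerator Σ_{t=1}^{9}(y_t−ȳ)(y_{t+1}−ȳ) = 67.9100
Denominator Σ(y_t−ȳ)² = 160.1000
r_1 = 67.9100 / 160.1000 = 0.424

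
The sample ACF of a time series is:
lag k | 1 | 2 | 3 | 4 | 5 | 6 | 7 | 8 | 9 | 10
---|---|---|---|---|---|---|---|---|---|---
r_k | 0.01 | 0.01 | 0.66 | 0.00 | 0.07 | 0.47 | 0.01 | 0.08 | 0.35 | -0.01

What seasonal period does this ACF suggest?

The largest autocorrelation is r_3 = 0.66, with weaker echoes at lags 6 (0.47) and 9 (0.35); the remaining lags stay at or below 0.08.
The dominant spike at lag 3 indicates a seasonal period of 3.

3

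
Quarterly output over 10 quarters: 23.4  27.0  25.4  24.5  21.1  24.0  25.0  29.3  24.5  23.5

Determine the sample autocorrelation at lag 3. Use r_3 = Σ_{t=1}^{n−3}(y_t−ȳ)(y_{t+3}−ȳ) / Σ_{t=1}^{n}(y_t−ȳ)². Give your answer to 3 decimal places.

-0.574

Mean ȳ = (23.4 + 27.0 + 25.4 + 24.5 + 21.1 + 24.0 + 25.0 + 29.3 + 24.5 + 23.5)/10 = 24.7700
Σ(y_t−ȳ)(y_{t+3}−ȳ) = (0.3699) + (-8.1841) + (-0.4851) + (-0.0621) + (-16.6251) + (0.2079) + (-0.2921) = -25.0707
Denominator Σ(y_t−ȳ)² = 43.6410
r_3 = -25.0707 / 43.6410 = -0.574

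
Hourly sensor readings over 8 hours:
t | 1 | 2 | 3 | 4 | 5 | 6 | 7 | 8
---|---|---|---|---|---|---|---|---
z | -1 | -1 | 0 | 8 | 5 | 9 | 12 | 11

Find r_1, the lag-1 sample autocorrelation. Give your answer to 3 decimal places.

Mean z̄ = (-1 − 1 + 0 + 8 + 5 + 9 + 12 + 11)/8 = 5.3750
Numerator Σ_{t=1}^{7}(z_t−z̄)(z_{t+1}−z̄) = 119.7344
Denominator Σ(z_t−z̄)² = 205.8750
r_1 = 119.7344 / 205.8750 = 0.582

0.582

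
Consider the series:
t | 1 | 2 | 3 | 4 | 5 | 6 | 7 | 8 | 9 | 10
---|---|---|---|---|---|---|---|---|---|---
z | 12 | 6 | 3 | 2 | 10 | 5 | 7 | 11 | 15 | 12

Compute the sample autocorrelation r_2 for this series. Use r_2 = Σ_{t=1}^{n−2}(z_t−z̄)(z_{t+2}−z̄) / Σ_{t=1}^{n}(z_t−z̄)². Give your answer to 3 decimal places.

-0.019

Mean z̄ = (12 + 6 + 3 + 2 + 10 + 5 + 7 + 11 + 15 + 12)/10 = 8.3000
Numerator Σ_{t=1}^{8}(z_t−z̄)(z_{t+2}−z̄) = -3.1800
Denominator Σ(z_t−z̄)² = 168.1000
r_2 = -3.1800 / 168.1000 = -0.019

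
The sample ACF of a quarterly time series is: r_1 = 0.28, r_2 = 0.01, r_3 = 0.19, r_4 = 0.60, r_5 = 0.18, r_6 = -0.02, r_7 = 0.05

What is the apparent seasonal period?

The largest autocorrelation is r_4 = 0.60; the remaining lags stay at or below 0.28. The elevated value at lag 1 (0.28), dropping to 0.01 at lag 2, reflects decaying short-term dependence rather than seasonality.
The dominant spike at lag 4 indicates a seasonal period of 4.

4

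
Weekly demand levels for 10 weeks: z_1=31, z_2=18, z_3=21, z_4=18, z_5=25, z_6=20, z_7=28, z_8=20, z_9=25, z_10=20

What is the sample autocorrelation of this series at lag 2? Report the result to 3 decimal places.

0.313

Mean z̄ = (31 + 18 + 21 + 18 + 25 + 20 + 28 + 20 + 25 + 20)/10 = 22.6000
Numerator Σ_{t=1}^{8}(z_t−z̄)(z_{t+2}−z̄) = 55.2800
Denominator Σ(z_t−z̄)² = 176.4000
r_2 = 55.2800 / 176.4000 = 0.313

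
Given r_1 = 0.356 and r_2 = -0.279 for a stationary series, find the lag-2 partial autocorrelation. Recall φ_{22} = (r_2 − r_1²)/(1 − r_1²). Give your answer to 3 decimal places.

-0.465

φ_{22} = (r_2 − r_1²) / (1 − r_1²)
r_1² = (0.356)² = 0.126736
Numerator = -0.279 − 0.1267 = -0.4057; denominator = 1 − 0.1267 = 0.8733
φ_{22} = -0.4057 / 0.8733 = -0.465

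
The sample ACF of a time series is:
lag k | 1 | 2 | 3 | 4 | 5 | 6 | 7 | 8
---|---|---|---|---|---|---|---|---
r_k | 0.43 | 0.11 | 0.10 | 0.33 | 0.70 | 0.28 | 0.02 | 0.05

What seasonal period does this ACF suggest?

5

The largest autocorrelation is r_5 = 0.70; the remaining lags stay at or below 0.43. The elevated value at lag 1 (0.43), dropping to 0.11 at lag 2, reflects decaying short-term dependence rather than seasonality.
The dominant spike at lag 5 indicates a seasonal period of 5.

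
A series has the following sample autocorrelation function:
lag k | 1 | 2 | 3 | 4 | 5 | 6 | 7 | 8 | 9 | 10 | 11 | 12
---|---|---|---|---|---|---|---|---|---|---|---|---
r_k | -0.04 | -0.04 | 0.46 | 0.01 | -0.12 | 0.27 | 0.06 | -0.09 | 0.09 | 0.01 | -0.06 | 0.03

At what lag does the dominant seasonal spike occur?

The largest autocorrelation is r_3 = 0.46, with a weaker echo at lag 6 (0.27); the remaining lags stay at or below 0.09.
The dominant spike at lag 3 indicates a seasonal period of 3.

3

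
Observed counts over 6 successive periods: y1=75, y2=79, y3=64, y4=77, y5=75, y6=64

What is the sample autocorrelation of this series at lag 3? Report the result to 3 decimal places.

Mean ȳ = (75 + 79 + 64 + 77 + 75 + 64)/6 = 72.3333
Deviations from mean: 2.6667, 6.6667, -8.3333, 4.6667, 2.6667, -8.3333
Numerator Σ_{t=1}^{3}(y_t−ȳ)(y_{t+3}−ȳ) = 99.6667
Denominator Σ(y_t−ȳ)² = 219.3333
r_3 = 99.6667 / 219.3333 = 0.454

0.454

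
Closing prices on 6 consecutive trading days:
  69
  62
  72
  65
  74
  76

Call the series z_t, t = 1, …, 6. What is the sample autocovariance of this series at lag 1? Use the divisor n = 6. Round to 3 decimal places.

Mean z̄ = (69 + 62 + 72 + 65 + 74 + 76)/6 = 69.6667
Deviations: -0.6667, -7.6667, 2.3333, -4.6667, 4.3333, 6.3333
Σ_{t=1}^{5}(z_t−z̄)(z_{t+1}−z̄) = -16.4444
γ_1 = -16.4444 / 6 = -2.741

-2.741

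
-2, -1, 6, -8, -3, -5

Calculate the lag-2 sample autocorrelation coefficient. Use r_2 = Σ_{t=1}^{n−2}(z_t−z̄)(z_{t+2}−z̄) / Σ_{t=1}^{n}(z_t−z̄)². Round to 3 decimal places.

0.039

Mean z̄ = (-2 − 1 + 6 − 8 − 3 − 5)/6 = -2.1667
Deviations from mean: 0.1667, 1.1667, 8.1667, -5.8333, -0.8333, -2.8333
Numerator Σ_{t=1}^{4}(z_t−z̄)(z_{t+2}−z̄) = 4.2778
Denominator Σ(z_t−z̄)² = 110.8333
r_2 = 4.2778 / 110.8333 = 0.039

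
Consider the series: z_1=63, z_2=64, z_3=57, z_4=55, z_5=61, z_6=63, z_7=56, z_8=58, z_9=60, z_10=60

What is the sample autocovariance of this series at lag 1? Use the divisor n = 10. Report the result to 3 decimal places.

Mean z̄ = (63 + 64 + 57 + 55 + 61 + 63 + 56 + 58 + 60 + 60)/10 = 59.7000
Σ_{t=1}^{9}(z_t−z̄)(z_{t+1}−z̄) = 7.1100
γ_1 = 7.1100 / 10 = 0.711

0.711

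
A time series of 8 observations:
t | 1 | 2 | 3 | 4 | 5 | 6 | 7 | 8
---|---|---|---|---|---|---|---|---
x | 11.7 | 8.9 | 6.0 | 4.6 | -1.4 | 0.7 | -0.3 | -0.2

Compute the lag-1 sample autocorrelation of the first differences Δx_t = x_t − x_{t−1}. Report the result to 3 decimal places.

-0.324

First differences Δx: -2.8, -2.9, -1.4, -6.0, 2.1, -1.0, 0.1
Mean of differences = -1.7000
Numerator Σ(Δx_t−Δx̄)(Δx_{t+1}−Δx̄) = -12.7500
Denominator Σ(Δx_t−Δx̄)² = 39.4000
r_1(Δx) = -12.7500 / 39.4000 = -0.324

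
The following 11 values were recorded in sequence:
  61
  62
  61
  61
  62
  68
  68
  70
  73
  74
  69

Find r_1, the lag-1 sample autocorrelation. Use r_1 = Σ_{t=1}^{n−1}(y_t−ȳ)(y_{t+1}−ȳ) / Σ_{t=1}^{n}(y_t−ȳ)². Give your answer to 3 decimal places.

0.775

Mean ȳ = (61 + 62 + 61 + 61 + 62 + 68 + 68 + 70 + 73 + 74 + 69)/11 = 66.2727
Numerator Σ_{t=1}^{10}(y_t−ȳ)(y_{t+1}−ȳ) = 195.5620
Denominator Σ(y_t−ȳ)² = 252.1818
r_1 = 195.5620 / 252.1818 = 0.775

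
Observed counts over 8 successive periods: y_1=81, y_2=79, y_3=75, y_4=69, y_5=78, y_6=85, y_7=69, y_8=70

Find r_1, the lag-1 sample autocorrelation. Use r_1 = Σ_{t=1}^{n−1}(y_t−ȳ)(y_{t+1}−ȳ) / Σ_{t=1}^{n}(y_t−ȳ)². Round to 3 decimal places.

0.007

Mean ȳ = (81 + 79 + 75 + 69 + 78 + 85 + 69 + 70)/8 = 75.7500
Numerator Σ_{t=1}^{7}(y_t−ȳ)(y_{t+1}−ȳ) = 1.6875
Denominator Σ(y_t−ȳ)² = 253.5000
r_1 = 1.6875 / 253.5000 = 0.007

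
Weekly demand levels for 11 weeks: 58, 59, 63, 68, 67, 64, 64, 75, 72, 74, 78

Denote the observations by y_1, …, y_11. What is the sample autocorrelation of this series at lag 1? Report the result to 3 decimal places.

Mean ȳ = (58 + 59 + 63 + 68 + 67 + 64 + 64 + 75 + 72 + 74 + 78)/11 = 67.4545
Numerator Σ_{t=1}^{10}(y_t−ȳ)(y_{t+1}−ȳ) = 235.4298
Denominator Σ(y_t−ȳ)² = 436.7273
r_1 = 235.4298 / 436.7273 = 0.539

0.539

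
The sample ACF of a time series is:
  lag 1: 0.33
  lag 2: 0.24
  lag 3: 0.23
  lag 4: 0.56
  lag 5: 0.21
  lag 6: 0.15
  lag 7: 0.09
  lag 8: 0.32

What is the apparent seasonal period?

4

The largest autocorrelation is r_4 = 0.56; the remaining lags stay at or below 0.33. The elevated value at lag 1 (0.33), dropping to 0.24 at lag 2, reflects decaying short-term dependence rather than seasonality.
The dominant spike at lag 4 indicates a seasonal period of 4.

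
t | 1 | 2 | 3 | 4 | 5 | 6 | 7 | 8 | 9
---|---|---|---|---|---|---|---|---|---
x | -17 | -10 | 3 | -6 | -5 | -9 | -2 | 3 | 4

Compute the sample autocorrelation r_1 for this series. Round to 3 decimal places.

Mean x̄ = (-17 − 10 + 3 − 6 − 5 − 9 − 2 + 3 + 4)/9 = -4.3333
Numerator Σ_{t=1}^{8}(x_t−x̄)(x_{t+1}−x̄) = 89.5556
Denominator Σ(x_t−x̄)² = 400.0000
r_1 = 89.5556 / 400.0000 = 0.224

0.224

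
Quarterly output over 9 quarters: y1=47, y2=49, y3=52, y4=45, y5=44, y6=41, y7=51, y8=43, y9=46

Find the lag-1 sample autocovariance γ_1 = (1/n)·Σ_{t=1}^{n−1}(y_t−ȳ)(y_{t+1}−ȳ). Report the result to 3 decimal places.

-1.615

Mean ȳ = (47 + 49 + 52 + 45 + 44 + 41 + 51 + 43 + 46)/9 = 46.4444
Σ_{t=1}^{8}(y_t−ȳ)(y_{t+1}−ȳ) = -14.5309
γ_1 = -14.5309 / 9 = -1.615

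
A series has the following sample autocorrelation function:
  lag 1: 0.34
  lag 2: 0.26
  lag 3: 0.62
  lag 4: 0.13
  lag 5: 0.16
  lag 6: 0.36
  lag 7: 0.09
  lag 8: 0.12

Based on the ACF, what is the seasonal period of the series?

3

The largest autocorrelation is r_3 = 0.62, with a weaker echo at lag 6 (0.36); the remaining lags stay at or below 0.34. The elevated value at lag 1 (0.34), dropping to 0.26 at lag 2, reflects decaying short-term dependence rather than seasonality.
The dominant spike at lag 3 indicates a seasonal period of 3.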